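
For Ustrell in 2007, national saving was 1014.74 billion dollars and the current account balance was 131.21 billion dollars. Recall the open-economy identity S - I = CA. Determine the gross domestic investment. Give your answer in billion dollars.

I = S - CA = 1014.74 - 131.21 = 883.53

883.53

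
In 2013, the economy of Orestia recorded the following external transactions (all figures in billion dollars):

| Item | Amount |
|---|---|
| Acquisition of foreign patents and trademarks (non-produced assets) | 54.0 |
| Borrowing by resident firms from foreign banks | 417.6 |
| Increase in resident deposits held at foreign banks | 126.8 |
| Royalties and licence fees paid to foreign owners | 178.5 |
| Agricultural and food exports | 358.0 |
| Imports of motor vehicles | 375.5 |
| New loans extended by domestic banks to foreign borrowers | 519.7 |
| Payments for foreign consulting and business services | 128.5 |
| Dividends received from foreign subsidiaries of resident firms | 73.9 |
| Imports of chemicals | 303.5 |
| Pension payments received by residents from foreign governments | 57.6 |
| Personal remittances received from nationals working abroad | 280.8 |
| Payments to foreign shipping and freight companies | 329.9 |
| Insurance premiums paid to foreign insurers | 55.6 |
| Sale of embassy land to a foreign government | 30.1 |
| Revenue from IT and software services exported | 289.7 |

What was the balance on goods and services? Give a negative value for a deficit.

Goods: -375.5 + 358.0 - 303.5 = -321.0
Services: -329.9 + 289.7 - 178.5 - 55.6 - 128.5 = -402.8
Trade balance = -321.0 + (-402.8) = -723.8
(Excluded from the trade balance — capital account: acquisition of foreign patents and trademarks (non-produced assets) 54.0, sale of embassy land to a foreign government 30.1; financial account: borrowing by resident firms from foreign banks 417.6, increase in resident deposits held at foreign banks 126.8, new loans extended by domestic banks to foreign borrowers 519.7; primary income: dividends received from foreign subsidiaries of resident firms 73.9; secondary income: pension payments received by residents from foreign governments 57.6, personal remittances received from nationals working abroad 280.8.)

-723.8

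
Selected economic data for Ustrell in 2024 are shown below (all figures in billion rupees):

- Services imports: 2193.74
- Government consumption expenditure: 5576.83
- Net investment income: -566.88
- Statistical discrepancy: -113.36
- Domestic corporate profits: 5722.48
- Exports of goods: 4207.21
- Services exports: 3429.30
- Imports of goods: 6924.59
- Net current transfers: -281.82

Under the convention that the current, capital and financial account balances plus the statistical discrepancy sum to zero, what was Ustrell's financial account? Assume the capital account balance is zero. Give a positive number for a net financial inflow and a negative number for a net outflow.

Goods balance = 4207.21 - 6924.59 = -2717.38
Services balance = 3429.30 - 2193.74 = 1235.56
Trade balance (goods + services) = -2717.38 + 1235.56 = -1481.82
Net primary income = -566.88
Net secondary income = -281.82
Current account = -1481.82 + (-566.88) + (-281.82) = -2330.52
Financial account = -(-2330.52 + (-113.36)) = 2443.88

2443.88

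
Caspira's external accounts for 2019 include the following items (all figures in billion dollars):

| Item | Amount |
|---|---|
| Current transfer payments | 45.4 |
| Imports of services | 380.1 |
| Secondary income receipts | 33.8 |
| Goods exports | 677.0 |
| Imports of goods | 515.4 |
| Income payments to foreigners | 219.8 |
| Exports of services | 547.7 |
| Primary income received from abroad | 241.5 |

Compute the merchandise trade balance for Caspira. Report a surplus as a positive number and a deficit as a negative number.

Goods balance = 677.0 - 515.4 = 161.6

161.6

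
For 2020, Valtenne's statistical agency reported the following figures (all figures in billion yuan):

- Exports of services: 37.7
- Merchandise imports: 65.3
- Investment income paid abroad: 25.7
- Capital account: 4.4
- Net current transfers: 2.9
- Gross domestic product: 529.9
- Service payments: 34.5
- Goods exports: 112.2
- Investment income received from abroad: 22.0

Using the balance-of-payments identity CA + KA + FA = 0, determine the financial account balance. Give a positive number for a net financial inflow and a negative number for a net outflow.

Goods balance = 112.2 - 65.3 = 46.9
Services balance = 37.7 - 34.5 = 3.2
Trade balance (goods + services) = 46.9 + 3.2 = 50.1
Net primary income = 22.0 - 25.7 = -3.7
Net secondary income = 2.9
Current account = 50.1 + (-3.7) + 2.9 = 49.3
Financial account = -(49.3 + 4.4) = -53.7

-53.7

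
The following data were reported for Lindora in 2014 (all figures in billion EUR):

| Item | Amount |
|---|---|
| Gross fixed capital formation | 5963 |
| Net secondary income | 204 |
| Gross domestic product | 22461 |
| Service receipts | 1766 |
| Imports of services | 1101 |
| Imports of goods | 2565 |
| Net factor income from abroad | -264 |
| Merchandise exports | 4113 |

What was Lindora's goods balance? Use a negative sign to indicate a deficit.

Goods balance = 4113 - 2565 = 1548

1548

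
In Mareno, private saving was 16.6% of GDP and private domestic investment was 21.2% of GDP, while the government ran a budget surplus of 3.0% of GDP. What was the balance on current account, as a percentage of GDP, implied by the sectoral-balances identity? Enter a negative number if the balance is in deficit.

-1.6

By the sectoral-balances identity, CA = (S_private - I) + (T - G).
Private balance = 16.6 - 21.2 = -4.6
Government balance (T - G) = 3.0
CA = -4.6 + 3.0 = -1.6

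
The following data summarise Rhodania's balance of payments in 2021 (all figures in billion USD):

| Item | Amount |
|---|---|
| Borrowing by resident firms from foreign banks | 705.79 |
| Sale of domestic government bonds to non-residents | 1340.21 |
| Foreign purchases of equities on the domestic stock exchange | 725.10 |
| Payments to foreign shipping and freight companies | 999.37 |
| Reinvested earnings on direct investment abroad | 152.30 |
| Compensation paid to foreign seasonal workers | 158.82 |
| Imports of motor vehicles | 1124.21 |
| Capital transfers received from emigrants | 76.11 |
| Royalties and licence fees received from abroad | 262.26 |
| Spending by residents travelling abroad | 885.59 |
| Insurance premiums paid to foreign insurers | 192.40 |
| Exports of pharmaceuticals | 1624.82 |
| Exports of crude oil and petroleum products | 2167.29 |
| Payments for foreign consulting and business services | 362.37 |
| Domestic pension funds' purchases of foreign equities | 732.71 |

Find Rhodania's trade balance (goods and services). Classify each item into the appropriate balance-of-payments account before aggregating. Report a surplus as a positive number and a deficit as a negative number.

Goods: 1624.82 - 1124.21 + 2167.29 = 2667.90
Services: -192.40 - 362.37 - 999.37 + 262.26 - 885.59 = -2177.47
Trade balance = 2667.90 + (-2177.47) = 490.43
(Excluded from the trade balance — financial account: borrowing by resident firms from foreign banks 705.79, sale of domestic government bonds to non-residents 1340.21, foreign purchases of equities on the domestic stock exchange 725.10, domestic pension funds' purchases of foreign equities 732.71; primary income: reinvested earnings on direct investment abroad 152.30, compensation paid to foreign seasonal workers 158.82; capital account: capital transfers received from emigrants 76.11.)

490.43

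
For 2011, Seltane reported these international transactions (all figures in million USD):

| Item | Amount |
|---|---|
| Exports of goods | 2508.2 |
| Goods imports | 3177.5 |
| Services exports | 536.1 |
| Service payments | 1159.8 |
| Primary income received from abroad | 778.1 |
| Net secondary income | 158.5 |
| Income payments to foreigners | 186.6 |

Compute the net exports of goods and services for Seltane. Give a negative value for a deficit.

Goods balance = 2508.2 - 3177.5 = -669.3
Services balance = 536.1 - 1159.8 = -623.7
Trade balance (goods + services) = -669.3 + (-623.7) = -1293.0

-1293.0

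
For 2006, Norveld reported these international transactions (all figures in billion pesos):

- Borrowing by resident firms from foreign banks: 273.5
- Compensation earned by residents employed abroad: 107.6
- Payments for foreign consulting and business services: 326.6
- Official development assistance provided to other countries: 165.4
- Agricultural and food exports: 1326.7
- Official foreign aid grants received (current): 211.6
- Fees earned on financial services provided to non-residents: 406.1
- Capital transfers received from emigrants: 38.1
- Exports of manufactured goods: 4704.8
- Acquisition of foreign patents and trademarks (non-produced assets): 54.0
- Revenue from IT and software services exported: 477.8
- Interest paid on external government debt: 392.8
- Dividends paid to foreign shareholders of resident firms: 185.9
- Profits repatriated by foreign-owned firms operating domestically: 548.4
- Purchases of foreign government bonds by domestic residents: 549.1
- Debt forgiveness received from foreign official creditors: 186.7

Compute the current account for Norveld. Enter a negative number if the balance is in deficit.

5615.5

Goods: 1326.7 + 4704.8 = 6031.5
Services: 406.1 + 477.8 - 326.6 = 557.3
Primary income: -548.4 - 392.8 + 107.6 - 185.9 = -1019.5
Secondary income: 211.6 - 165.4 = 46.2
Current account = 6031.5 + 557.3 + (-1019.5) + 46.2 = 5615.5
(Excluded from the current account — financial account: borrowing by resident firms from foreign banks 273.5, purchases of foreign government bonds by domestic residents 549.1; capital account: capital transfers received from emigrants 38.1, acquisition of foreign patents and trademarks (non-produced assets) 54.0, debt forgiveness received from foreign official creditors 186.7.)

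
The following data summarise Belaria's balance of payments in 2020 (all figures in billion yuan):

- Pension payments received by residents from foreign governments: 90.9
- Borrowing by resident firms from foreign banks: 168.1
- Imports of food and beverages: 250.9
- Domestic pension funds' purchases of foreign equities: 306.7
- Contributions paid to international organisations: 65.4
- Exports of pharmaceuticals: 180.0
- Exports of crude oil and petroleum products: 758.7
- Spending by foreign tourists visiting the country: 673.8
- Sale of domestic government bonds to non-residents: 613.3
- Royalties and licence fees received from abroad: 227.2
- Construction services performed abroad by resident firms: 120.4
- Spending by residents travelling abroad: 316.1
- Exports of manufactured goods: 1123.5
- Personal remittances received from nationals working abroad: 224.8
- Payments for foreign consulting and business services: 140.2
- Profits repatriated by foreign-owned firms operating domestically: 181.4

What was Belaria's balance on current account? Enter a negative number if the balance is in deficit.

Goods: 1123.5 + 180.0 + 758.7 - 250.9 = 1811.3
Services: 227.2 + 120.4 - 140.2 + 673.8 - 316.1 = 565.1
Primary income: -181.4
Secondary income: 90.9 + 224.8 - 65.4 = 250.3
Current account = 1811.3 + 565.1 + (-181.4) + 250.3 = 2445.3
(Excluded from the current account — financial account: borrowing by resident firms from foreign banks 168.1, domestic pension funds' purchases of foreign equities 306.7, sale of domestic government bonds to non-residents 613.3.)

2445.3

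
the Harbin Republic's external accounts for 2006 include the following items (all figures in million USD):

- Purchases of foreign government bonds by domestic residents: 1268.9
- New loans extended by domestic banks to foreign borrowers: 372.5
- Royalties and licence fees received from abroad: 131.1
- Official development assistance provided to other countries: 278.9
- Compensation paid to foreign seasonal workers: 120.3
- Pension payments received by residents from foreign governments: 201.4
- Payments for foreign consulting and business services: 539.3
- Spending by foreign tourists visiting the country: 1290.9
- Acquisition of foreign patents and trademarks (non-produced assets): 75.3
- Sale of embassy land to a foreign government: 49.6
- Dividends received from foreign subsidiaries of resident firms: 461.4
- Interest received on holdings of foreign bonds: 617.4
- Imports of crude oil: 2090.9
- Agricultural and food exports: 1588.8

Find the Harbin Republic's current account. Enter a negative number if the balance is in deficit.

1261.6

Goods: 1588.8 - 2090.9 = -502.1
Services: 131.1 + 1290.9 - 539.3 = 882.7
Primary income: -120.3 + 617.4 + 461.4 = 958.5
Secondary income: 201.4 - 278.9 = -77.5
Current account = (-502.1) + 882.7 + 958.5 + (-77.5) = 1261.6
(Excluded from the current account — financial account: purchases of foreign government bonds by domestic residents 1268.9, new loans extended by domestic banks to foreign borrowers 372.5; capital account: acquisition of foreign patents and trademarks (non-produced assets) 75.3, sale of embassy land to a foreign government 49.6.)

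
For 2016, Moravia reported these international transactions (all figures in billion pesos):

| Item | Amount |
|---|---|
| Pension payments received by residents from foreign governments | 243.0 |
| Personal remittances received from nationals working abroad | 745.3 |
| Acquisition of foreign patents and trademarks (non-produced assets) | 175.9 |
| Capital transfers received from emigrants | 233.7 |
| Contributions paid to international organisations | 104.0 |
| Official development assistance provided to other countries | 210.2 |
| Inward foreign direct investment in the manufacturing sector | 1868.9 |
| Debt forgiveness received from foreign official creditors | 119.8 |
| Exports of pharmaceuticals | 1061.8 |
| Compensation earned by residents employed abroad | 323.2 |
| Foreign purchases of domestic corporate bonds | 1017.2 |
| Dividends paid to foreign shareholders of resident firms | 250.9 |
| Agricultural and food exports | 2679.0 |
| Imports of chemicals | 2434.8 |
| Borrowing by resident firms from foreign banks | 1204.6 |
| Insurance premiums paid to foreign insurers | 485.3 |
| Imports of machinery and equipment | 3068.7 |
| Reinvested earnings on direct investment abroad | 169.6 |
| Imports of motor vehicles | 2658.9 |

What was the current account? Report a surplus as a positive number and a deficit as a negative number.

Goods: -3068.7 - 2658.9 - 2434.8 + 2679.0 + 1061.8 = -4421.6
Services: -485.3
Primary income: -250.9 + 169.6 + 323.2 = 241.9
Secondary income: -104.0 + 745.3 + 243.0 - 210.2 = 674.1
Current account = (-4421.6) + (-485.3) + 241.9 + 674.1 = -3990.9
(Excluded from the current account — capital account: acquisition of foreign patents and trademarks (non-produced assets) 175.9, capital transfers received from emigrants 233.7, debt forgiveness received from foreign official creditors 119.8; financial account: inward foreign direct investment in the manufacturing sector 1868.9, foreign purchases of domestic corporate bonds 1017.2, borrowing by resident firms from foreign banks 1204.6.)

-3990.9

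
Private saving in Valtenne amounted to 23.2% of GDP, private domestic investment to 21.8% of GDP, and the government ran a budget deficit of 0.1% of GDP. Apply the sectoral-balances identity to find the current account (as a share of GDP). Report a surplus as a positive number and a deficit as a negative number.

By the sectoral-balances identity, CA = (S_private - I) + (T - G).
Private balance = 23.2 - 21.8 = 1.4
Government balance (T - G) = -0.1
CA = 1.4 + (-0.1) = 1.3

1.3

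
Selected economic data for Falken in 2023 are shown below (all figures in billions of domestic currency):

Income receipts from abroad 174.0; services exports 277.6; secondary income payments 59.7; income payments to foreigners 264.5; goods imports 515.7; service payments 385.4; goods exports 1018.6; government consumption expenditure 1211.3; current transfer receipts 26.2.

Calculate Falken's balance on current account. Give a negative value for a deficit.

Goods balance = 1018.6 - 515.7 = 502.9
Services balance = 277.6 - 385.4 = -107.8
Trade balance (goods + services) = 502.9 + (-107.8) = 395.1
Net primary income = 174.0 - 264.5 = -90.5
Net secondary income = 26.2 - 59.7 = -33.5
Current account = 395.1 + (-90.5) + (-33.5) = 271.1

271.1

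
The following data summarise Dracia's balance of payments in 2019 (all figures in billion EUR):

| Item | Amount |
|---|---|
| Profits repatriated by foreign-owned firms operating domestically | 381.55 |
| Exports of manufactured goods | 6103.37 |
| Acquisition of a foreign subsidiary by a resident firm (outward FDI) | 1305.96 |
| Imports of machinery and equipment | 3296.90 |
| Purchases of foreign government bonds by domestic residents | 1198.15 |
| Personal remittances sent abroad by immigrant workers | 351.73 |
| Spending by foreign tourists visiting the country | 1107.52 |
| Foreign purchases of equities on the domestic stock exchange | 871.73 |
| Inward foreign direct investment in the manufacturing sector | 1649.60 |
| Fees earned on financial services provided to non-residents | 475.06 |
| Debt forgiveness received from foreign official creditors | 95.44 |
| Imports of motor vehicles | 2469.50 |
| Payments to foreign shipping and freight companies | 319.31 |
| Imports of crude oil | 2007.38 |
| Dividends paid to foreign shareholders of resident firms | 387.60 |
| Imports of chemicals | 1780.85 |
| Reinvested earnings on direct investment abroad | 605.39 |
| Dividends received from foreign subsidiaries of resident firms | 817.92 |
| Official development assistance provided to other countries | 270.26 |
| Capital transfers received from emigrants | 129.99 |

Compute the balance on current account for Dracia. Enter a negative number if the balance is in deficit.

Goods: 6103.37 - 1780.85 - 2007.38 - 2469.50 - 3296.90 = -3451.26
Services: 475.06 - 319.31 + 1107.52 = 1263.27
Primary income: -381.55 - 387.60 + 817.92 + 605.39 = 654.16
Secondary income: -351.73 - 270.26 = -621.99
Current account = (-3451.26) + 1263.27 + 654.16 + (-621.99) = -2155.82
(Excluded from the current account — financial account: acquisition of a foreign subsidiary by a resident firm (outward FDI) 1305.96, purchases of foreign government bonds by domestic residents 1198.15, foreign purchases of equities on the domestic stock exchange 871.73, inward foreign direct investment in the manufacturing sector 1649.60; capital account: debt forgiveness received from foreign official creditors 95.44, capital transfers received from emigrants 129.99.)

-2155.82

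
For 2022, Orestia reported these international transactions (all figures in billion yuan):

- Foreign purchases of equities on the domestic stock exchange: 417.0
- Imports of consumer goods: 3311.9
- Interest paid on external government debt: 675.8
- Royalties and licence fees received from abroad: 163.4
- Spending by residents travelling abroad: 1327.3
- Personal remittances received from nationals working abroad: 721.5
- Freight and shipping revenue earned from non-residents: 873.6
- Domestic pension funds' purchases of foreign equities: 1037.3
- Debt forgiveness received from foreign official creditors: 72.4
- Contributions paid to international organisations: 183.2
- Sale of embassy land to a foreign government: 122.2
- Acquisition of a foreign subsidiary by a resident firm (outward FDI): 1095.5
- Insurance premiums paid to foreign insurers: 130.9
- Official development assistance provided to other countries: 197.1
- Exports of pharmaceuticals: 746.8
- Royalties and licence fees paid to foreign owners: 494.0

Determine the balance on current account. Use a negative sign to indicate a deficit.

-3814.9

Goods: -3311.9 + 746.8 = -2565.1
Services: 873.6 - 130.9 - 494.0 - 1327.3 + 163.4 = -915.2
Primary income: -675.8
Secondary income: -197.1 - 183.2 + 721.5 = 341.2
Current account = (-2565.1) + (-915.2) + (-675.8) + 341.2 = -3814.9
(Excluded from the current account — financial account: foreign purchases of equities on the domestic stock exchange 417.0, domestic pension funds' purchases of foreign equities 1037.3, acquisition of a foreign subsidiary by a resident firm (outward FDI) 1095.5; capital account: debt forgiveness received from foreign official creditors 72.4, sale of embassy land to a foreign government 122.2.)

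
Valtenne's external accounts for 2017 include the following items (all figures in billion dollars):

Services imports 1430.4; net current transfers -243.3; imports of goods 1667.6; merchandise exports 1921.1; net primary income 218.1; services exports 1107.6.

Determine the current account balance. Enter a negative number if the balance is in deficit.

-94.5

Goods balance = 1921.1 - 1667.6 = 253.5
Services balance = 1107.6 - 1430.4 = -322.8
Trade balance (goods + services) = 253.5 + (-322.8) = -69.3
Net primary income = 218.1
Net secondary income = -243.3
Current account = -69.3 + 218.1 + (-243.3) = -94.5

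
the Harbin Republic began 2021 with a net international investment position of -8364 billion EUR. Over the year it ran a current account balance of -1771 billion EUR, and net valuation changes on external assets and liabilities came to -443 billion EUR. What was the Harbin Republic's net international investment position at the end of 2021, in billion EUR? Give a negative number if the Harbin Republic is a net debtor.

-10578

Change in NIIP = current account + net valuation change = -1771 + (-443) = -2214
End-of-year NIIP = -8364 + (-2214) = -10578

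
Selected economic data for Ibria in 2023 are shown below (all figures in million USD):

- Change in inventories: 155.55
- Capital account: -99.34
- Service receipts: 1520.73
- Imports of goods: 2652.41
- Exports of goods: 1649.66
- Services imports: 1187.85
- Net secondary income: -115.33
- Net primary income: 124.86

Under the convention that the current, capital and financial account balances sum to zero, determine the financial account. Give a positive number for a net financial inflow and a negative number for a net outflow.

759.68

Goods balance = 1649.66 - 2652.41 = -1002.75
Services balance = 1520.73 - 1187.85 = 332.88
Trade balance (goods + services) = -1002.75 + 332.88 = -669.87
Net primary income = 124.86
Net secondary income = -115.33
Current account = -669.87 + 124.86 + (-115.33) = -660.34
Financial account = -(-660.34 + (-99.34)) = 759.68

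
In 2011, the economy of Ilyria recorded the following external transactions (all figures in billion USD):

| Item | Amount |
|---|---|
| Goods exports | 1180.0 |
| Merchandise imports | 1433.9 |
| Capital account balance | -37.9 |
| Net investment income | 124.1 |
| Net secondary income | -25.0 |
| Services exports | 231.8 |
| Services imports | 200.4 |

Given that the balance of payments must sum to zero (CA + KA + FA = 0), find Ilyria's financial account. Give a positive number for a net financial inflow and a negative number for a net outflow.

161.3

Goods balance = 1180.0 - 1433.9 = -253.9
Services balance = 231.8 - 200.4 = 31.4
Trade balance (goods + services) = -253.9 + 31.4 = -222.5
Net primary income = 124.1
Net secondary income = -25.0
Current account = -222.5 + 124.1 + (-25.0) = -123.4
Financial account = -(-123.4 + (-37.9)) = 161.3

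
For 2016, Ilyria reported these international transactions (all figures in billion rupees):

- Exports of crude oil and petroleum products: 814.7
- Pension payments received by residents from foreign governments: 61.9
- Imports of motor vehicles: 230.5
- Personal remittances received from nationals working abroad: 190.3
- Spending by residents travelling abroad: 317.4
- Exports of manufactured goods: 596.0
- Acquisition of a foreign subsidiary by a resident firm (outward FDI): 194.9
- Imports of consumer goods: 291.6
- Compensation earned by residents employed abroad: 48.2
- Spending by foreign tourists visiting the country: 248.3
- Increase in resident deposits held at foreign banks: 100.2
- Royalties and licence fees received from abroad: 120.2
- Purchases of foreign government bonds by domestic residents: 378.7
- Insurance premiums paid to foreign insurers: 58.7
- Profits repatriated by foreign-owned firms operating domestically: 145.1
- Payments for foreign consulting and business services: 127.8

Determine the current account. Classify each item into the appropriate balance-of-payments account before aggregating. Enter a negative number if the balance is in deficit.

908.5

Goods: -230.5 - 291.6 + 814.7 + 596.0 = 888.6
Services: 120.2 - 317.4 + 248.3 - 58.7 - 127.8 = -135.4
Primary income: -145.1 + 48.2 = -96.9
Secondary income: 61.9 + 190.3 = 252.2
Current account = 888.6 + (-135.4) + (-96.9) + 252.2 = 908.5
(Excluded from the current account — financial account: acquisition of a foreign subsidiary by a resident firm (outward FDI) 194.9, increase in resident deposits held at foreign banks 100.2, purchases of foreign government bonds by domestic residents 378.7.)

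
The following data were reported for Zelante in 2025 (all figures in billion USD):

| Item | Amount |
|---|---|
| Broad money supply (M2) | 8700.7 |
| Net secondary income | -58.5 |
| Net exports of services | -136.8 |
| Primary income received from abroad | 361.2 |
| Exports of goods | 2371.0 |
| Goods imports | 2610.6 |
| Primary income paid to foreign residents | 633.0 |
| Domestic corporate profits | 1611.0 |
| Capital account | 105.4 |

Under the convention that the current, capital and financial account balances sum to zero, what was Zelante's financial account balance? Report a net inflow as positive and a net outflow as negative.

Goods balance = 2371.0 - 2610.6 = -239.6
Services balance = -136.8
Trade balance (goods + services) = -239.6 + (-136.8) = -376.4
Net primary income = 361.2 - 633.0 = -271.8
Net secondary income = -58.5
Current account = -376.4 + (-271.8) + (-58.5) = -706.7
Financial account = -(-706.7 + 105.4) = 601.3

601.3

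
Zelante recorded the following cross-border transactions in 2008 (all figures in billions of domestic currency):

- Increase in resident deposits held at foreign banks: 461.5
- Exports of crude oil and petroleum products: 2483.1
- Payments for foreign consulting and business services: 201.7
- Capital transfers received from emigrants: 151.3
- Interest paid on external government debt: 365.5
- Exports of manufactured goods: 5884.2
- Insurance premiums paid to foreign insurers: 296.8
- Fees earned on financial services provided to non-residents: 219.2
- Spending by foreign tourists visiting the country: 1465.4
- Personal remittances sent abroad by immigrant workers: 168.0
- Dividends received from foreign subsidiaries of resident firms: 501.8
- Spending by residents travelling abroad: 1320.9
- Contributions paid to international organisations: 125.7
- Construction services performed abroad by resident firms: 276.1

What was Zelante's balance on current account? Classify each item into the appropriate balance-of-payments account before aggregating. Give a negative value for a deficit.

Goods: 5884.2 + 2483.1 = 8367.3
Services: -296.8 + 276.1 - 201.7 + 1465.4 - 1320.9 + 219.2 = 141.3
Primary income: 501.8 - 365.5 = 136.3
Secondary income: -168.0 - 125.7 = -293.7
Current account = 8367.3 + 141.3 + 136.3 + (-293.7) = 8351.2
(Excluded from the current account — financial account: increase in resident deposits held at foreign banks 461.5; capital account: capital transfers received from emigrants 151.3.)

8351.2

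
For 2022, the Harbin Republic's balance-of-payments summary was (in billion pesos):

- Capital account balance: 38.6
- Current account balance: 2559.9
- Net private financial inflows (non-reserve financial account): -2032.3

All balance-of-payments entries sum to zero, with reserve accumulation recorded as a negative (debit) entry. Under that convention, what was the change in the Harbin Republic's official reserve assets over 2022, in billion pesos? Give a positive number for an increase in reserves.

566.2

Official reserve transactions balance = -(2559.9 + 38.6 + (-2032.3)) = -566.2
An accumulation of reserves is recorded as a debit (negative entry), so the change in the stock of reserves is the negative of that balance.
Change in official reserves = -(-566.2) = 566.2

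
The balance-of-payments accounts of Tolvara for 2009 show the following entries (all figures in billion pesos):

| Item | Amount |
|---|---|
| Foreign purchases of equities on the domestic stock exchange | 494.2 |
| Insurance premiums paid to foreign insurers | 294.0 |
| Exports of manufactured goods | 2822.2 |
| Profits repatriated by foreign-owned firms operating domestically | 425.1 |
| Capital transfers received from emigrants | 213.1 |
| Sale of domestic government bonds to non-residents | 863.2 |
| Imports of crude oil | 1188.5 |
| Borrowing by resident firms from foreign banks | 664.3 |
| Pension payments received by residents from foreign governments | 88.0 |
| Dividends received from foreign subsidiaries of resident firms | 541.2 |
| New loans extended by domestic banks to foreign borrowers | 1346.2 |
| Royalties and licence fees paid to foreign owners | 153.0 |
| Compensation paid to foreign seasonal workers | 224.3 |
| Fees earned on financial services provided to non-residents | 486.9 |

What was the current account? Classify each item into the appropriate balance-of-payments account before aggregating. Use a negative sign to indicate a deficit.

1653.4

Goods: -1188.5 + 2822.2 = 1633.7
Services: -153.0 + 486.9 - 294.0 = 39.9
Primary income: 541.2 - 425.1 - 224.3 = -108.2
Secondary income: 88.0
Current account = 1633.7 + 39.9 + (-108.2) + 88.0 = 1653.4
(Excluded from the current account — financial account: foreign purchases of equities on the domestic stock exchange 494.2, sale of domestic government bonds to non-residents 863.2, borrowing by resident firms from foreign banks 664.3, new loans extended by domestic banks to foreign borrowers 1346.2; capital account: capital transfers received from emigrants 213.1.)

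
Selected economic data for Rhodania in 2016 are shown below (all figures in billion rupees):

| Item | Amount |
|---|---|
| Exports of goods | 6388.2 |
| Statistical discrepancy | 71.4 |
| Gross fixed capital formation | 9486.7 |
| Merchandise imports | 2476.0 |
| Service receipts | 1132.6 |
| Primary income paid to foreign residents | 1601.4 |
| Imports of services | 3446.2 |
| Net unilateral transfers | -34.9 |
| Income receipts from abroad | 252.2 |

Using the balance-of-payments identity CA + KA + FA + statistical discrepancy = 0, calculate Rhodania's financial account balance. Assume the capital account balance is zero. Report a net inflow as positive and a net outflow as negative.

Goods balance = 6388.2 - 2476.0 = 3912.2
Services balance = 1132.6 - 3446.2 = -2313.6
Trade balance (goods + services) = 3912.2 + (-2313.6) = 1598.6
Net primary income = 252.2 - 1601.4 = -1349.2
Net secondary income = -34.9
Current account = 1598.6 + (-1349.2) + (-34.9) = 214.5
Financial account = -(214.5 + 71.4) = -285.9

-285.9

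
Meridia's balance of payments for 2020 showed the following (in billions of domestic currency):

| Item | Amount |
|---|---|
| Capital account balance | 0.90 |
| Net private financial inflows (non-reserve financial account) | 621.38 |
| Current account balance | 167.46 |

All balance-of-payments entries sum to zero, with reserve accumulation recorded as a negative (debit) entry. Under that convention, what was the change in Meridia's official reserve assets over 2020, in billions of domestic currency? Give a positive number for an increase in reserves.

789.74

Official reserve transactions balance = -(167.46 + 0.90 + 621.38) = -789.74
An accumulation of reserves is recorded as a debit (negative entry), so the change in the stock of reserves is the negative of that balance.
Change in official reserves = -(-789.74) = 789.74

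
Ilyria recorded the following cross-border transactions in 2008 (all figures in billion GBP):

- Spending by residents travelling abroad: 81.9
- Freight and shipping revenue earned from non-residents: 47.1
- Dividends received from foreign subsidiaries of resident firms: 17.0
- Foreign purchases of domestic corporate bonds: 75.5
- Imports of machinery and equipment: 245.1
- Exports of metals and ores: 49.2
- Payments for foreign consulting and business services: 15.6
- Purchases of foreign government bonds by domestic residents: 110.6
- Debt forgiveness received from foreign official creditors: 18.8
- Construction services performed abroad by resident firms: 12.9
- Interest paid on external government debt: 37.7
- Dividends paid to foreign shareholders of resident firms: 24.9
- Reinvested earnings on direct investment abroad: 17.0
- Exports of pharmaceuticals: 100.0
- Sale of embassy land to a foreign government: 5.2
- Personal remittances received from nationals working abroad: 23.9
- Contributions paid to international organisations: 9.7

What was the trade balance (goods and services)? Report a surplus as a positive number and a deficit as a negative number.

Goods: 100.0 + 49.2 - 245.1 = -95.9
Services: 12.9 - 81.9 - 15.6 + 47.1 = -37.5
Trade balance = -95.9 + (-37.5) = -133.4
(Excluded from the trade balance — primary income: dividends received from foreign subsidiaries of resident firms 17.0, interest paid on external government debt 37.7, dividends paid to foreign shareholders of resident firms 24.9, reinvested earnings on direct investment abroad 17.0; financial account: foreign purchases of domestic corporate bonds 75.5, purchases of foreign government bonds by domestic residents 110.6; capital account: debt forgiveness received from foreign official creditors 18.8, sale of embassy land to a foreign government 5.2; secondary income: personal remittances received from nationals working abroad 23.9, contributions paid to international organisations 9.7.)

-133.4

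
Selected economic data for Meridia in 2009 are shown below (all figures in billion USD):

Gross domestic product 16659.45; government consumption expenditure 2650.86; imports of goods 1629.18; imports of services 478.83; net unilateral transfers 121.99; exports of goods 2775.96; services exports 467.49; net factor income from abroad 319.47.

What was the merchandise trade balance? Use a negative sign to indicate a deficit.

1146.78

Goods balance = 2775.96 - 1629.18 = 1146.78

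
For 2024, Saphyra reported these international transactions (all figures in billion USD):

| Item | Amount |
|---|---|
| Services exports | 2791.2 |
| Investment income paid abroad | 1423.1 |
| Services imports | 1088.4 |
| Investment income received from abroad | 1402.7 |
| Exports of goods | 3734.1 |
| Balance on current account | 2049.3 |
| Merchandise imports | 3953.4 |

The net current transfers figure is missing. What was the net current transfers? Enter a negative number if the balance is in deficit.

Current account = goods balance + services balance + net primary income + net secondary income
Sum of the known components = 1463.1
Net current transfers = CA - (known components) = 2049.3 - 1463.1 = 586.2

586.2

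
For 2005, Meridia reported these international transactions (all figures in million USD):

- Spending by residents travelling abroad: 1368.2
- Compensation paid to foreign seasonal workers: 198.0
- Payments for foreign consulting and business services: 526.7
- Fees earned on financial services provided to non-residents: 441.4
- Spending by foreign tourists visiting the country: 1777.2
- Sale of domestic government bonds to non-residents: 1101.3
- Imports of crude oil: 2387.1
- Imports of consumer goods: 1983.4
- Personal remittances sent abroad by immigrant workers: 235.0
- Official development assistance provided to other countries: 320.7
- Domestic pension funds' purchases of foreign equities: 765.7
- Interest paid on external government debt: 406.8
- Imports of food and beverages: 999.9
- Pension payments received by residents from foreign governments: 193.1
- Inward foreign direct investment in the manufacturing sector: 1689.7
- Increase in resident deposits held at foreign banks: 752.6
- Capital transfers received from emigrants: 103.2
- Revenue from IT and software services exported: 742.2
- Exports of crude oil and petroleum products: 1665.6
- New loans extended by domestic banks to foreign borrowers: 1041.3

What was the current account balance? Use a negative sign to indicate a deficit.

-3606.3

Goods: -999.9 + 1665.6 - 1983.4 - 2387.1 = -3704.8
Services: -526.7 - 1368.2 + 742.2 + 1777.2 + 441.4 = 1065.9
Primary income: -198.0 - 406.8 = -604.8
Secondary income: 193.1 - 320.7 - 235.0 = -362.6
Current account = (-3704.8) + 1065.9 + (-604.8) + (-362.6) = -3606.3
(Excluded from the current account — financial account: sale of domestic government bonds to non-residents 1101.3, domestic pension funds' purchases of foreign equities 765.7, inward foreign direct investment in the manufacturing sector 1689.7, increase in resident deposits held at foreign banks 752.6, new loans extended by domestic banks to foreign borrowers 1041.3; capital account: capital transfers received from emigrants 103.2.)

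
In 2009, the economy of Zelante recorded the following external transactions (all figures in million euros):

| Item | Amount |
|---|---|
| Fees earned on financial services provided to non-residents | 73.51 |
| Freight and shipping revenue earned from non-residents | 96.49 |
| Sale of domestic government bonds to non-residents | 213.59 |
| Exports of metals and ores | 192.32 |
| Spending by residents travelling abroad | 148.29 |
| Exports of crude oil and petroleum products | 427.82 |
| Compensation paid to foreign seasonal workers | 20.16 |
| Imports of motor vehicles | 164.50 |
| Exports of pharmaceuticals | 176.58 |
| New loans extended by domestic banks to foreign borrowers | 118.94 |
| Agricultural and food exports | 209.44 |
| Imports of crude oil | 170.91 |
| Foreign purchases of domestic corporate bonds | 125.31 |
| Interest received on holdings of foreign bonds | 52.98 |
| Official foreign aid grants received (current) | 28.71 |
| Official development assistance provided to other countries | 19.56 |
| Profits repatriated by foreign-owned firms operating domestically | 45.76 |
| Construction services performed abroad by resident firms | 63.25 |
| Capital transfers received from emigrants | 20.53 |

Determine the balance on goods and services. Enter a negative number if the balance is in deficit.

755.71

Goods: 427.82 + 209.44 - 170.91 + 176.58 + 192.32 - 164.50 = 670.75
Services: -148.29 + 63.25 + 96.49 + 73.51 = 84.96
Trade balance = 670.75 + 84.96 = 755.71
(Excluded from the trade balance — financial account: sale of domestic government bonds to non-residents 213.59, new loans extended by domestic banks to foreign borrowers 118.94, foreign purchases of domestic corporate bonds 125.31; primary income: compensation paid to foreign seasonal workers 20.16, interest received on holdings of foreign bonds 52.98, profits repatriated by foreign-owned firms operating domestically 45.76; secondary income: official foreign aid grants received (current) 28.71, official development assistance provided to other countries 19.56; capital account: capital transfers received from emigrants 20.53.)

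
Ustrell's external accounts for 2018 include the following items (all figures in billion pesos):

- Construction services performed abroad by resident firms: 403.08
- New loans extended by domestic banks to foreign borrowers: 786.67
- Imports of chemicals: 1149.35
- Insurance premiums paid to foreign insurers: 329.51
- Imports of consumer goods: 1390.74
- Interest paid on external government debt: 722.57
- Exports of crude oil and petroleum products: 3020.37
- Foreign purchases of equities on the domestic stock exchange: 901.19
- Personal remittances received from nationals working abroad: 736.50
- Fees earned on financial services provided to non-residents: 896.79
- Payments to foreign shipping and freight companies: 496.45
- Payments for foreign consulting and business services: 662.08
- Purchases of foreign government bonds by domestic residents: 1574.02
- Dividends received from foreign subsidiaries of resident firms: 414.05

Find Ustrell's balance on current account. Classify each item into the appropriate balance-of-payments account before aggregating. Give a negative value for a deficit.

720.09

Goods: -1390.74 + 3020.37 - 1149.35 = 480.28
Services: 896.79 - 496.45 + 403.08 - 662.08 - 329.51 = -188.17
Primary income: 414.05 - 722.57 = -308.52
Secondary income: 736.50
Current account = 480.28 + (-188.17) + (-308.52) + 736.50 = 720.09
(Excluded from the current account — financial account: new loans extended by domestic banks to foreign borrowers 786.67, foreign purchases of equities on the domestic stock exchange 901.19, purchases of foreign government bonds by domestic residents 1574.02.)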